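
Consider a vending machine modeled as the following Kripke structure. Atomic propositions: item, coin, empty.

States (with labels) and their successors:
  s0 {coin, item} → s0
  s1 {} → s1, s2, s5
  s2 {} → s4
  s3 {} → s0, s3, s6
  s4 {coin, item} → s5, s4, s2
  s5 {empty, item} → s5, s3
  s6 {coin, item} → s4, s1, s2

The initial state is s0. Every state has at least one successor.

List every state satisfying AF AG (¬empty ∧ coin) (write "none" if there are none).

{s0}

States satisfying AG (¬empty ∧ coin): {s0}.
States satisfying AF AG (¬empty ∧ coin): {s0}.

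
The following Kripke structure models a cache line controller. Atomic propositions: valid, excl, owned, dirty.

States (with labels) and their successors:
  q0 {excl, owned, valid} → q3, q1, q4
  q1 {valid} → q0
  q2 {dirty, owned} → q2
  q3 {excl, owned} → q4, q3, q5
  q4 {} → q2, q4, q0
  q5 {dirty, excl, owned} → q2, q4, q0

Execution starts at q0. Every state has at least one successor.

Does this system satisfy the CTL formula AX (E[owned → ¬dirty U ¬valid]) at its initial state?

Holds

States satisfying E[owned → ¬dirty U ¬valid]: {q0, q1, q2, q3, q4, q5}.
States satisfying AX (E[owned → ¬dirty U ¬valid]): {q0, q1, q2, q3, q4, q5}.
q0 ∈ Sat(AX (E[owned → ¬dirty U ¬valid])).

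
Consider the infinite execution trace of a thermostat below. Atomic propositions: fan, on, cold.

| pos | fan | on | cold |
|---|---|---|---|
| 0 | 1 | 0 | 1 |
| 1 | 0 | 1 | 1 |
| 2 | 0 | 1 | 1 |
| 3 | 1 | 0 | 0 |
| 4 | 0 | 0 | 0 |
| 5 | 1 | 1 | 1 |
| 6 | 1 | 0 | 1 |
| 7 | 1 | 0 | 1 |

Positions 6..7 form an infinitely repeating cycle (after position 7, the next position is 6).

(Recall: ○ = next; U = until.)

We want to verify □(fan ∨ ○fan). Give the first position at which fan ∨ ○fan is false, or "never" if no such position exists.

1

Check fan ∨ ○fan at each position in order: 0 ✓.
At position 1 the labels are {cold, on} and the next position 2 has {cold, on}, so fan ∨ ○fan is false there. This is the first violation.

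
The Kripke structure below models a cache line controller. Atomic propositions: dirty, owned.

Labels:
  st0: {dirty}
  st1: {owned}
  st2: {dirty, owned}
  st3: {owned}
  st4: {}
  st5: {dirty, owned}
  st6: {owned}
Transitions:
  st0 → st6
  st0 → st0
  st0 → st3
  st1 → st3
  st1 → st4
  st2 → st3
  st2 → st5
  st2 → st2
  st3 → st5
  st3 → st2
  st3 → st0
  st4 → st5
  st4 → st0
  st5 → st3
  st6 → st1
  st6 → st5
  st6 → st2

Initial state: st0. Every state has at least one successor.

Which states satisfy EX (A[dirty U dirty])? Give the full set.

{st0, st2, st3, st4, st6}

States satisfying A[dirty U dirty]: {st0, st2, st5}.
States satisfying EX (A[dirty U dirty]): {st0, st2, st3, st4, st6}.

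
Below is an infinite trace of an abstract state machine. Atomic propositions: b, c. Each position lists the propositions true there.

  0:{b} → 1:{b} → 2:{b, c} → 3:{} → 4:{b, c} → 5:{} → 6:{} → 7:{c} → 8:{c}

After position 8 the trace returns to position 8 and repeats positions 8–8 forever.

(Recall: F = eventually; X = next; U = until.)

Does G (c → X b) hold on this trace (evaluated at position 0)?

c → X b must hold at every position from 0 onward. It fails at position 2, so G (c → X b) is false.
Positions where c holds: 2, 4, 7, 8.
Check X b at each: 2→fails, 4→fails, 7→fails, 8→fails.

Violated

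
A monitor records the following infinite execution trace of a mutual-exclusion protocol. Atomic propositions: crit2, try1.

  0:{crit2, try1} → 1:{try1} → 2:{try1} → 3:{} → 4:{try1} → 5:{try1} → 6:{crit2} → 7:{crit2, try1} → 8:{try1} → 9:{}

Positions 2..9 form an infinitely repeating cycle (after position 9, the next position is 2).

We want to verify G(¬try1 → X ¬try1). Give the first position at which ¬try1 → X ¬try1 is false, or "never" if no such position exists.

Check ¬try1 → X ¬try1 at each position in order: 0 ✓, 1 ✓, 2 ✓.
At position 3 the labels are {} and the next position 4 has {try1}, so ¬try1 → X ¬try1 is false there. This is the first violation.

3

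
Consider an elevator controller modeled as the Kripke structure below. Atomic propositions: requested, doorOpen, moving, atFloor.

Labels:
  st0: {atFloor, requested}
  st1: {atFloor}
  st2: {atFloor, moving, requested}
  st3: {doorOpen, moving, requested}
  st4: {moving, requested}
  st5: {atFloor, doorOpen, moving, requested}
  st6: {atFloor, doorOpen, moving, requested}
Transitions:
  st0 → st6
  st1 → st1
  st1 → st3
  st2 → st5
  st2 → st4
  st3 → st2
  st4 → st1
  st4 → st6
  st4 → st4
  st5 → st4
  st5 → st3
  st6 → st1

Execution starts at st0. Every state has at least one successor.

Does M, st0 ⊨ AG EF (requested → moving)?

States satisfying EF (requested → moving): {st0, st1, st2, st3, st4, st5, st6}.
States satisfying AG EF (requested → moving): {st0, st1, st2, st3, st4, st5, st6}.
Every state reachable from st0 satisfies EF (requested → moving).
st0 ∈ Sat(AG EF (requested → moving)).

Holds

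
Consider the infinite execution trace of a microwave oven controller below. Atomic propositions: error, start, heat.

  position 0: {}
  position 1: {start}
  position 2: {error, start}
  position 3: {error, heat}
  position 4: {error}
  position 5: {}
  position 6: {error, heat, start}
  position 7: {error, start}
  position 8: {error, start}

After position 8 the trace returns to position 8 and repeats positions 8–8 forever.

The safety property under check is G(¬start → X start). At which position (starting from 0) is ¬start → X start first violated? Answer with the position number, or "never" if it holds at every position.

Check ¬start → X start at each position in order: 0 ✓, 1 ✓, 2 ✓.
At position 3 the labels are {error, heat} and the next position 4 has {error}, so ¬start → X start is false there. This is the first violation.

3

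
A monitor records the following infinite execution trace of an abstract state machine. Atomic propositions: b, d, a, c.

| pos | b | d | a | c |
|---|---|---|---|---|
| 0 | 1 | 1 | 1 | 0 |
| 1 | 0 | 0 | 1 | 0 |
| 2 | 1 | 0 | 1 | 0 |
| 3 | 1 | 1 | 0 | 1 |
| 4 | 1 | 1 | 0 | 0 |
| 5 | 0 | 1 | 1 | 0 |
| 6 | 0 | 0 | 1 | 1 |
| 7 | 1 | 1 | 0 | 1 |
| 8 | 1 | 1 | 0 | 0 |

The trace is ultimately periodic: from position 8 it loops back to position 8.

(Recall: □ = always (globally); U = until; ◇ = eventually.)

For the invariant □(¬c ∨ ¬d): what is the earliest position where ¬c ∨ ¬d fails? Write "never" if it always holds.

3

Check ¬c ∨ ¬d at each position in order: 0 ✓, 1 ✓, 2 ✓.
At position 3 the labels are {b, c, d}, so ¬c ∨ ¬d is false there. This is the first violation.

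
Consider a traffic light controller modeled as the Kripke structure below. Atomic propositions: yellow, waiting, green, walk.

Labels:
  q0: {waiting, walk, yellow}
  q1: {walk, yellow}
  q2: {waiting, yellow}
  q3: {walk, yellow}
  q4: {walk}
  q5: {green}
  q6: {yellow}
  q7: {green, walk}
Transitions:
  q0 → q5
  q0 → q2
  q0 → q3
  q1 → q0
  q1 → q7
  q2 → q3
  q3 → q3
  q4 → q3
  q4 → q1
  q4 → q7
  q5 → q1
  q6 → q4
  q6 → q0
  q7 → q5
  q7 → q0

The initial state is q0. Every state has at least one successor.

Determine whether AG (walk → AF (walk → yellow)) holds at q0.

Satisfied

States satisfying walk → AF (walk → yellow): {q0, q1, q2, q3, q4, q5, q6, q7}.
States satisfying AG (walk → AF (walk → yellow)): {q0, q1, q2, q3, q4, q5, q6, q7}.
Every state reachable from q0 satisfies walk → AF (walk → yellow).
q0 ∈ Sat(AG (walk → AF (walk → yellow))).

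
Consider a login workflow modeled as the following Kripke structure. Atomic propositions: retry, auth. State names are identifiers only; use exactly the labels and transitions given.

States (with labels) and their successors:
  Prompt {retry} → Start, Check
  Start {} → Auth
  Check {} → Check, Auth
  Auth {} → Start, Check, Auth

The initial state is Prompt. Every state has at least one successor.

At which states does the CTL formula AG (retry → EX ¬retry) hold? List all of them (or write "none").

{Prompt, Start, Check, Auth}

States satisfying retry → EX ¬retry: {Prompt, Start, Check, Auth}.
States satisfying AG (retry → EX ¬retry): {Prompt, Start, Check, Auth}.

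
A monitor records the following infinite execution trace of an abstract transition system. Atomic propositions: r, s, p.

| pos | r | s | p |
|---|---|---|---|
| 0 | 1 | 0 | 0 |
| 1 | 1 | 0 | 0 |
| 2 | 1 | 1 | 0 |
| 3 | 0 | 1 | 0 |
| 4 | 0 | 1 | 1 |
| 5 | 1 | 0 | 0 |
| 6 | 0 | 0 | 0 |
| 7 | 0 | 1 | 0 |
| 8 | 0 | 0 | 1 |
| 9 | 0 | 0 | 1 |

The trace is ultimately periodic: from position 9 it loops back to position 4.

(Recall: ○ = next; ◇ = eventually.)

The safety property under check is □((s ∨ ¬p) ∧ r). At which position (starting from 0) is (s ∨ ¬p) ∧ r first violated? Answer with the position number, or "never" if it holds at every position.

Check (s ∨ ¬p) ∧ r at each position in order: 0 ✓, 1 ✓, 2 ✓.
At position 3 the labels are {s}, so (s ∨ ¬p) ∧ r is false there. This is the first violation.

3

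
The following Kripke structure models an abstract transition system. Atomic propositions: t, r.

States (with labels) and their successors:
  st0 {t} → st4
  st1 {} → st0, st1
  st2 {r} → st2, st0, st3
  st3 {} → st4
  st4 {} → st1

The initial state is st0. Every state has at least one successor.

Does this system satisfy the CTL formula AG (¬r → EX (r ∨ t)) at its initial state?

States satisfying ¬r → EX (r ∨ t): {st1, st2}.
States satisfying AG (¬r → EX (r ∨ t)): ∅.
st0 is reachable from st0 and violates ¬r → EX (r ∨ t), so AG fails at st0.
st0 ∉ Sat(AG (¬r → EX (r ∨ t))).

Does not hold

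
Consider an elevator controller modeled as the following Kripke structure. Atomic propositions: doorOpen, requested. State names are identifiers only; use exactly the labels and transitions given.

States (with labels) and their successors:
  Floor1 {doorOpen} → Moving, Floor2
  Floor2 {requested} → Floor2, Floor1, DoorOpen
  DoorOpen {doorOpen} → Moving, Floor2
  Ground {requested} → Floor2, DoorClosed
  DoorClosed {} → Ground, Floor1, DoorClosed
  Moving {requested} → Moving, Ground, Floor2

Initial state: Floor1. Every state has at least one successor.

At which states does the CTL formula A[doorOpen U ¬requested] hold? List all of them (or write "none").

{Floor1, DoorOpen, DoorClosed}

States satisfying doorOpen: {Floor1, DoorOpen}.
States satisfying ¬requested: {Floor1, DoorOpen, DoorClosed}.
States satisfying A[doorOpen U ¬requested]: {Floor1, DoorOpen, DoorClosed}.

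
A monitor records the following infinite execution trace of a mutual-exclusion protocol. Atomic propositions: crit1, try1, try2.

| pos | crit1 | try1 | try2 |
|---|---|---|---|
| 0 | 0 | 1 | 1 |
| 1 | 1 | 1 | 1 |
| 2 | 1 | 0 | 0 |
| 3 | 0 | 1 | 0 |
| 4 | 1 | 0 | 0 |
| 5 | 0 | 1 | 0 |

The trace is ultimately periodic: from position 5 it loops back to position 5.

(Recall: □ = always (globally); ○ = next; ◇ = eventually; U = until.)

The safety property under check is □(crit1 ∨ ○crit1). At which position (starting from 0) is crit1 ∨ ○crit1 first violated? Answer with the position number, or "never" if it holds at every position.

5

Check crit1 ∨ ○crit1 at each position in order: 0 ✓, 1 ✓, 2 ✓, 3 ✓, 4 ✓.
At position 5 the labels are {try1} and the next position 5 has {try1}, so crit1 ∨ ○crit1 is false there. This is the first violation.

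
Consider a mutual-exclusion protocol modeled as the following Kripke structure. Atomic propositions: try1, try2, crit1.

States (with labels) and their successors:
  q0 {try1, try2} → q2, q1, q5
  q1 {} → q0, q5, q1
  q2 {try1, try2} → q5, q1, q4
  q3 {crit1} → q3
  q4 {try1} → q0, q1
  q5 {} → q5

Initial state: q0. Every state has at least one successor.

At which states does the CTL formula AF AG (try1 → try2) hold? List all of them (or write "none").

{q3, q5}

States satisfying AG (try1 → try2): {q3, q5}.
States satisfying AF AG (try1 → try2): {q3, q5}.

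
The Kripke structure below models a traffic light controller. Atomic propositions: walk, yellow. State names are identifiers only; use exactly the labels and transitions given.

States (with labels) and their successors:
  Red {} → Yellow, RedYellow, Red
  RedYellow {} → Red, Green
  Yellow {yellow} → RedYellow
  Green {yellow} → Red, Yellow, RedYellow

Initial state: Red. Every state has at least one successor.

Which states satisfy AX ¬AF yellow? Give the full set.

{Yellow}

States satisfying ¬AF yellow: {Red, RedYellow}.
States satisfying AX ¬AF yellow: {Yellow}.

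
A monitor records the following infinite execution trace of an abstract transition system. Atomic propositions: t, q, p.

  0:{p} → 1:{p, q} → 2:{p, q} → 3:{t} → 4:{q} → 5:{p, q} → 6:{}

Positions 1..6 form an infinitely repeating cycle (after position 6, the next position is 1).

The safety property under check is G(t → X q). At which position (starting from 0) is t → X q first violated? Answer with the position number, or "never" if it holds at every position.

t → X q holds at every position 0..6, and those are all the positions the trace ever visits, so the invariant G(t → X q) is never violated.

never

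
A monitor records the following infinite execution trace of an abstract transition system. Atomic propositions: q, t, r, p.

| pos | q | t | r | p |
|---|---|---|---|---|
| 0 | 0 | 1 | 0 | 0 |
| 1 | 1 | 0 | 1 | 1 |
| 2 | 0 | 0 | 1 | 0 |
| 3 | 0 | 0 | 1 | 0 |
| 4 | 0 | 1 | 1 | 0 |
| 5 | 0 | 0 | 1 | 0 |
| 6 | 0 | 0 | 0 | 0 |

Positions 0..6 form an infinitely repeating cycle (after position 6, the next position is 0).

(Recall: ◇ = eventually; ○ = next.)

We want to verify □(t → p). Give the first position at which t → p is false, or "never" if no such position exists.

0

At position 0 the labels are {t}, so t → p is false there. This is the first violation.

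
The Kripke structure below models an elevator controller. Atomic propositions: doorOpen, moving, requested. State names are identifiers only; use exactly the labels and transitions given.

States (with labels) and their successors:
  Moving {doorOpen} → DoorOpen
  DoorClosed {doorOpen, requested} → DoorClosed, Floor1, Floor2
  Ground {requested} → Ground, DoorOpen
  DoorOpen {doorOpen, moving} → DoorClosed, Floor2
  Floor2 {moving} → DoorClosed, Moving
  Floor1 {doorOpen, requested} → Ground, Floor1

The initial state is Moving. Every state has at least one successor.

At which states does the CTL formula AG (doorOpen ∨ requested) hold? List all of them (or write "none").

States satisfying doorOpen ∨ requested: {Moving, DoorClosed, Ground, DoorOpen, Floor1}.
States satisfying AG (doorOpen ∨ requested): ∅.

none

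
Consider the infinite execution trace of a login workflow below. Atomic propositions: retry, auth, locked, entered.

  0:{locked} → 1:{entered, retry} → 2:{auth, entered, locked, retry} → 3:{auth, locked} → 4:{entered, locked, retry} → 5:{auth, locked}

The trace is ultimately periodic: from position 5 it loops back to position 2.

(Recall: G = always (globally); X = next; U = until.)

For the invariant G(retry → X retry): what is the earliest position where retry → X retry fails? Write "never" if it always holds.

2

Check retry → X retry at each position in order: 0 ✓, 1 ✓.
At position 2 the labels are {auth, entered, locked, retry} and the next position 3 has {auth, locked}, so retry → X retry is false there. This is the first violation.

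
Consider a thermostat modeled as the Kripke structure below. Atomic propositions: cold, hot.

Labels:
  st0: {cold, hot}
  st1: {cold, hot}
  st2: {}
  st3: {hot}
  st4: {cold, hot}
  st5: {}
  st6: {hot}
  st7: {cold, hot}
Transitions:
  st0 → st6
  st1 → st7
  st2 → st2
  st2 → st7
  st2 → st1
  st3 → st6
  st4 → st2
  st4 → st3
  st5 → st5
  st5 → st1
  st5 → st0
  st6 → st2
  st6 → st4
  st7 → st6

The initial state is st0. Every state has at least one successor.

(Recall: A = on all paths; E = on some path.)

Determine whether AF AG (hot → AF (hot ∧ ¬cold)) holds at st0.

States satisfying AG (hot → AF (hot ∧ ¬cold)): ∅.
States satisfying AF AG (hot → AF (hot ∧ ¬cold)): ∅.
There is a path from st0 along which AG (hot → AF (hot ∧ ¬cold)) never holds.
st0 ∉ Sat(AF AG (hot → AF (hot ∧ ¬cold))).

Violated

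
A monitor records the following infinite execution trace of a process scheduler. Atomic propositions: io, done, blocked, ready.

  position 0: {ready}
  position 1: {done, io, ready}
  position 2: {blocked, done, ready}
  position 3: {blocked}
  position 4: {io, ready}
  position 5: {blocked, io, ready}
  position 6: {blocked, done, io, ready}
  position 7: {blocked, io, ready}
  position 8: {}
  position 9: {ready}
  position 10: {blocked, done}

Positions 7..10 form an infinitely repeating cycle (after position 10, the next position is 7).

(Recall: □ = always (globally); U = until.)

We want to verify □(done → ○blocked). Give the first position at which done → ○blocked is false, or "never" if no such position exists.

done → ○blocked holds at every position 0..10, and those are all the positions the trace ever visits, so the invariant □(done → ○blocked) is never violated.

never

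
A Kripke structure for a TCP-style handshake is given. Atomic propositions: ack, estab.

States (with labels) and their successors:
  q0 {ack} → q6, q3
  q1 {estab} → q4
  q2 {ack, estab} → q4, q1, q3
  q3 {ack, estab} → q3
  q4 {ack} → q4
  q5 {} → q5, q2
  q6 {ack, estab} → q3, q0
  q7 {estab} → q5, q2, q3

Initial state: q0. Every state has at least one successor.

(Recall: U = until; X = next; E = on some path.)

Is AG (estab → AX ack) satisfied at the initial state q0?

Holds

States satisfying estab → AX ack: {q0, q1, q3, q4, q5, q6}.
States satisfying AG (estab → AX ack): {q0, q1, q3, q4, q6}.
Every state reachable from q0 satisfies estab → AX ack.
q0 ∈ Sat(AG (estab → AX ack)).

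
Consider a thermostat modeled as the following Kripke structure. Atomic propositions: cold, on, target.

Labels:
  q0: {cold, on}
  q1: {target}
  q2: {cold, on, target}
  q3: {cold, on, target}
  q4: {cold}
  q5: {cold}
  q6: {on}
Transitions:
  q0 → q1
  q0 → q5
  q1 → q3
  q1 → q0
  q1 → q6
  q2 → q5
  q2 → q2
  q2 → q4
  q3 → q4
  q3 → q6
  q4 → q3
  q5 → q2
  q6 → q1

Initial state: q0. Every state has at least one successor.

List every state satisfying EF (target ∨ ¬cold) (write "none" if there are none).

States satisfying target ∨ ¬cold: {q1, q2, q3, q6}.
States satisfying EF (target ∨ ¬cold): {q0, q1, q2, q3, q4, q5, q6}.

{q0, q1, q2, q3, q4, q5, q6}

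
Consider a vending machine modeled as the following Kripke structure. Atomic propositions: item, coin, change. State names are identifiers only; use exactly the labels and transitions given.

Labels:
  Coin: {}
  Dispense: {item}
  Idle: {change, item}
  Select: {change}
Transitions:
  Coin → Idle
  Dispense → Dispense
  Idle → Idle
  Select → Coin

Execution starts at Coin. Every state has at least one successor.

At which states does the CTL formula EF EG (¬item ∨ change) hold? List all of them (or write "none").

States satisfying EG (¬item ∨ change): {Coin, Idle, Select}.
States satisfying EF EG (¬item ∨ change): {Coin, Idle, Select}.

{Coin, Idle, Select}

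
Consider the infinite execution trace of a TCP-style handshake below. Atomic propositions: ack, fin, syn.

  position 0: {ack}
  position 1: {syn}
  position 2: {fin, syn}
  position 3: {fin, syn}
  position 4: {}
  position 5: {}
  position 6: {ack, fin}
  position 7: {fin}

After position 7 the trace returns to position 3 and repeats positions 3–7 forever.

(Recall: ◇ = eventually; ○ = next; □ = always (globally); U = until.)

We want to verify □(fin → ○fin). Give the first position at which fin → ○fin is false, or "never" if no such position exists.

Check fin → ○fin at each position in order: 0 ✓, 1 ✓, 2 ✓.
At position 3 the labels are {fin, syn} and the next position 4 has {}, so fin → ○fin is false there. This is the first violation.

3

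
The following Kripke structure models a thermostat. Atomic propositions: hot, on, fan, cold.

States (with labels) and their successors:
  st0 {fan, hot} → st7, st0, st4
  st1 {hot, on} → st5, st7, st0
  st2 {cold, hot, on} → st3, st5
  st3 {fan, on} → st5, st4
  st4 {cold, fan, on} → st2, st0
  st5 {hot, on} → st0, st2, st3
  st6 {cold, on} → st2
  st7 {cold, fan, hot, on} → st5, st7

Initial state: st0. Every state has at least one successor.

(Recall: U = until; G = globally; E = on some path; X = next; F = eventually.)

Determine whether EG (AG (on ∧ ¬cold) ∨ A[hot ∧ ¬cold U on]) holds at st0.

No

States satisfying AG (on ∧ ¬cold) ∨ A[hot ∧ ¬cold U on]: {st1, st2, st3, st4, st5, st6, st7}.
States satisfying EG (AG (on ∧ ¬cold) ∨ A[hot ∧ ¬cold U on]): {st1, st2, st3, st4, st5, st6, st7}.
No suitable path/successor from st0 witnesses the formula.
st0 ∉ Sat(EG (AG (on ∧ ¬cold) ∨ A[hot ∧ ¬cold U on])).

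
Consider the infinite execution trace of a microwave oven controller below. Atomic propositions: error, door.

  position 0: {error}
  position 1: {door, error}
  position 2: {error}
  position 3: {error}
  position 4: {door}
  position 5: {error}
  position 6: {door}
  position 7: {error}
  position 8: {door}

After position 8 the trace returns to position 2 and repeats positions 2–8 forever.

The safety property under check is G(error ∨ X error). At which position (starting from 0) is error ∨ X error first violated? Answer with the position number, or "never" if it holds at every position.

error ∨ X error holds at every position 0..8, and those are all the positions the trace ever visits, so the invariant G(error ∨ X error) is never violated.

never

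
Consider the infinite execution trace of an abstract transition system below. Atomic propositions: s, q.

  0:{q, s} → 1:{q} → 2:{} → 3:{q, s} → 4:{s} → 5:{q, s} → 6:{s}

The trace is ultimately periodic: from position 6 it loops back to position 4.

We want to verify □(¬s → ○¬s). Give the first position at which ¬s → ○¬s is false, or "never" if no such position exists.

2

Check ¬s → ○¬s at each position in order: 0 ✓, 1 ✓.
At position 2 the labels are {} and the next position 3 has {q, s}, so ¬s → ○¬s is false there. This is the first violation.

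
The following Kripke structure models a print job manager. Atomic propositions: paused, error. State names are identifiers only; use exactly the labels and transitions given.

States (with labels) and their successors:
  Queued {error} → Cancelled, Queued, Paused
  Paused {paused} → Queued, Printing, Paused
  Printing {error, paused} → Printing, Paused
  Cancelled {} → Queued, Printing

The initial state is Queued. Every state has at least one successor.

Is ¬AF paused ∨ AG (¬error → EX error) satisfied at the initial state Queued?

States satisfying paused: {Paused, Printing}.
States satisfying AF paused: {Paused, Printing}.
States satisfying ¬AF paused: {Queued, Cancelled}.
States satisfying ¬error → EX error: {Queued, Paused, Printing, Cancelled}.
States satisfying AG (¬error → EX error): {Queued, Paused, Printing, Cancelled}.
States satisfying ¬AF paused ∨ AG (¬error → EX error): {Queued, Paused, Printing, Cancelled}.
Queued ∈ Sat(¬AF paused ∨ AG (¬error → EX error)).

Satisfied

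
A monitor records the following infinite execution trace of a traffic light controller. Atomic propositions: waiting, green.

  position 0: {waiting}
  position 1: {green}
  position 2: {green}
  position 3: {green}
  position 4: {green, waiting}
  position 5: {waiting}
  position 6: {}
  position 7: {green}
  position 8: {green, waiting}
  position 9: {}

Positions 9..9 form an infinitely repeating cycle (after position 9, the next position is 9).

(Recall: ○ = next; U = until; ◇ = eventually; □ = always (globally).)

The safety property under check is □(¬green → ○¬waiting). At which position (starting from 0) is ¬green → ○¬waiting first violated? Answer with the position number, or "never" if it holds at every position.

never

¬green → ○¬waiting holds at every position 0..9, and those are all the positions the trace ever visits, so the invariant □(¬green → ○¬waiting) is never violated.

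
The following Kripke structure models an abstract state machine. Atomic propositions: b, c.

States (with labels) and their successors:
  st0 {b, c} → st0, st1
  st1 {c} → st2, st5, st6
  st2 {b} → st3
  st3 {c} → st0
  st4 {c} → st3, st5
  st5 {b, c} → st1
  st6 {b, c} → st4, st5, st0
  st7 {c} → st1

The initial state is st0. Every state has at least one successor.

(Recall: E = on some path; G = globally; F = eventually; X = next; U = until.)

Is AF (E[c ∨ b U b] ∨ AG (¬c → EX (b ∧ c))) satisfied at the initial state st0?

States satisfying E[c ∨ b U b] ∨ AG (¬c → EX (b ∧ c)): {st0, st1, st2, st3, st4, st5, st6, st7}.
States satisfying AF (E[c ∨ b U b] ∨ AG (¬c → EX (b ∧ c))): {st0, st1, st2, st3, st4, st5, st6, st7}.
st0 ∈ Sat(AF (E[c ∨ b U b] ∨ AG (¬c → EX (b ∧ c)))).

Satisfied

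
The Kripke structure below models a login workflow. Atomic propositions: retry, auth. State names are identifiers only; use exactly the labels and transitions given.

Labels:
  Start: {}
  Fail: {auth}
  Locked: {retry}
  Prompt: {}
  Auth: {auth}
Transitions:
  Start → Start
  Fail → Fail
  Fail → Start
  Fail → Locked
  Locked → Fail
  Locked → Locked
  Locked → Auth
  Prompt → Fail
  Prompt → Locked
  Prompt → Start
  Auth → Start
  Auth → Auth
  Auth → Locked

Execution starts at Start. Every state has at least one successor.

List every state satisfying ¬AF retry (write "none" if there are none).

{Start, Fail, Prompt, Auth}

States satisfying retry: {Locked}.
States satisfying AF retry: {Locked}.
States satisfying ¬AF retry: {Start, Fail, Prompt, Auth}.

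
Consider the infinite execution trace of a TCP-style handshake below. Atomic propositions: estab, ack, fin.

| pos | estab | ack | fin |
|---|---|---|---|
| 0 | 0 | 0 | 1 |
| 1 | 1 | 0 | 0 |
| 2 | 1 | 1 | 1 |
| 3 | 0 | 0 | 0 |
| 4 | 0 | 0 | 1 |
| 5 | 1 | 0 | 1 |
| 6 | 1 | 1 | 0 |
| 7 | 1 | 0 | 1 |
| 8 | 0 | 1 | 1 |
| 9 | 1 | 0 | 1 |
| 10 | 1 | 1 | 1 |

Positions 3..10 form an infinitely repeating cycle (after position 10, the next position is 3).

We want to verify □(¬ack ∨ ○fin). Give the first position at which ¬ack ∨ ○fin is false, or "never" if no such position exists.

Check ¬ack ∨ ○fin at each position in order: 0 ✓, 1 ✓.
At position 2 the labels are {ack, estab, fin} and the next position 3 has {}, so ¬ack ∨ ○fin is false there. This is the first violation.

2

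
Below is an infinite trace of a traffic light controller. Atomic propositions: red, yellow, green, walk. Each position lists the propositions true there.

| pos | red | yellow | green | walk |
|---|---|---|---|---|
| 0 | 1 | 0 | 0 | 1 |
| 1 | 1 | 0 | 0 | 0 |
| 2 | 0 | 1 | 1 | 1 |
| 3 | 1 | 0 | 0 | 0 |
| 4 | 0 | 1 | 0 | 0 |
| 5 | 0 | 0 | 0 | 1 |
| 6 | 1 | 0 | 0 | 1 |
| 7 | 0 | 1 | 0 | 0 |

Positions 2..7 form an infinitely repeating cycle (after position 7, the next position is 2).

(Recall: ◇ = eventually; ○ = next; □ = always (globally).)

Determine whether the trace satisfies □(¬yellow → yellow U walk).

¬yellow → yellow U walk must hold at every position from 0 onward. It fails at position 1, so □(¬yellow → yellow U walk) is false.
Positions where ¬yellow holds: 0, 1, 3, 5, 6.
Check yellow U walk at each: 0→ok, 1→fails, 3→fails, 5→ok, 6→ok.

No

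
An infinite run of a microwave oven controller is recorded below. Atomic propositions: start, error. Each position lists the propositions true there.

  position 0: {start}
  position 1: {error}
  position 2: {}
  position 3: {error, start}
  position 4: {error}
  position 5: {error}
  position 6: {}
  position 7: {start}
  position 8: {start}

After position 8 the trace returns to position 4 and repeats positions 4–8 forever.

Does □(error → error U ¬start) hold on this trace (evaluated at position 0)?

error → error U ¬start holds at every position 0..8, and those are all positions ever visited, so □(error → error U ¬start) holds.
Positions where error holds: 1, 3, 4, 5.
Check error U ¬start at each: 1→ok, 3→ok, 4→ok, 5→ok.

Satisfied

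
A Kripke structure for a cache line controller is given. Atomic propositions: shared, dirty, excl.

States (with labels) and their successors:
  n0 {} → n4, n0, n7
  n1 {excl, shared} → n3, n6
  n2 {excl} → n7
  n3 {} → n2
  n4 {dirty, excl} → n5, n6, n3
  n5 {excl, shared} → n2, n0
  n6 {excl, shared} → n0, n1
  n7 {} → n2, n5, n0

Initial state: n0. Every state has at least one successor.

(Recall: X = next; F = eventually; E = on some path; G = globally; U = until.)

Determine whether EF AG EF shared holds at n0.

States satisfying AG EF shared: {n0, n1, n2, n3, n4, n5, n6, n7}.
States satisfying EF AG EF shared: {n0, n1, n2, n3, n4, n5, n6, n7}.
Some path from n0 reaches a state where AG EF shared holds.
n0 ∈ Sat(EF AG EF shared).

Yes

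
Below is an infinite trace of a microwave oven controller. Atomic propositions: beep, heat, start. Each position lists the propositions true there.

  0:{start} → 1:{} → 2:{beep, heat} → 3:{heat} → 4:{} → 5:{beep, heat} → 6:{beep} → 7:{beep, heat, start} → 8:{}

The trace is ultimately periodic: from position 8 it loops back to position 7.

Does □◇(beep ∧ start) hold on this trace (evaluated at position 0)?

Holds

◇(beep ∧ start) holds at every position 0..8, and those are all positions ever visited, so □◇(beep ∧ start) holds.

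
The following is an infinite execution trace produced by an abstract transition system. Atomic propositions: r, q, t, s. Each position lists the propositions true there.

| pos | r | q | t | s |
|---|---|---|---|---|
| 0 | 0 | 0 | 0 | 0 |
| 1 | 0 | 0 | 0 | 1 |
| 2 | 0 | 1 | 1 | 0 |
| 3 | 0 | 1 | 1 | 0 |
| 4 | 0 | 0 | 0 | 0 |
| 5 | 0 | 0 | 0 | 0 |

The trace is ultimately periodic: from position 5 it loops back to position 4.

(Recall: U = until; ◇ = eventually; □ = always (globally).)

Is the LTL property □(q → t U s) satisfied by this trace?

Violated

q → t U s must hold at every position from 0 onward. It fails at position 2, so □(q → t U s) is false.
Positions where q holds: 2, 3.
Check t U s at each: 2→fails, 3→fails.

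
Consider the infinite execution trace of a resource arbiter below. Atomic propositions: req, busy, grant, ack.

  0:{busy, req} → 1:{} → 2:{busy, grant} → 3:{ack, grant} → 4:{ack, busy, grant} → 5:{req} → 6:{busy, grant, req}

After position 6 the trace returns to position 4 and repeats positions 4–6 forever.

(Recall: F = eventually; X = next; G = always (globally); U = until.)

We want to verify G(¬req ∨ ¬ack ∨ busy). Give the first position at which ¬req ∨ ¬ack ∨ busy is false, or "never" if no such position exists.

never

¬req ∨ ¬ack ∨ busy holds at every position 0..6, and those are all the positions the trace ever visits, so the invariant G(¬req ∨ ¬ack ∨ busy) is never violated.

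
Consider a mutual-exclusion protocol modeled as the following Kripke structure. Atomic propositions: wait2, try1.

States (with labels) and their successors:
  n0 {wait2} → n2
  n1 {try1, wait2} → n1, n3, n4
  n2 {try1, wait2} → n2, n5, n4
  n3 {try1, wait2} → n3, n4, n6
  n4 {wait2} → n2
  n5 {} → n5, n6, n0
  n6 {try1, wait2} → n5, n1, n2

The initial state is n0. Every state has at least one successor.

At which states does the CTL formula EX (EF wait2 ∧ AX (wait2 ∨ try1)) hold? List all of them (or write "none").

States satisfying EF wait2 ∧ AX (wait2 ∨ try1): {n0, n1, n3, n4}.
States satisfying EX (EF wait2 ∧ AX (wait2 ∨ try1)): {n1, n2, n3, n5, n6}.

{n1, n2, n3, n5, n6}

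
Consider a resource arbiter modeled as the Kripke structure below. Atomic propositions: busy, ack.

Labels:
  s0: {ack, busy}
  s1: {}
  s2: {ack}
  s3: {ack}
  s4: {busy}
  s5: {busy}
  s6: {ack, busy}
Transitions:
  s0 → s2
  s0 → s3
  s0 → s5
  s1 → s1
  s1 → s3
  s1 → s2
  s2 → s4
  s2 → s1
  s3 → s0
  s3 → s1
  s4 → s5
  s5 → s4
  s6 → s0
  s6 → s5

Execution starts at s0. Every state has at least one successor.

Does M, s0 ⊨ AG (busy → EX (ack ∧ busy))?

No

States satisfying busy → EX (ack ∧ busy): {s1, s2, s3, s6}.
States satisfying AG (busy → EX (ack ∧ busy)): ∅.
s0 is reachable from s0 and violates busy → EX (ack ∧ busy), so AG fails at s0.
s0 ∉ Sat(AG (busy → EX (ack ∧ busy))).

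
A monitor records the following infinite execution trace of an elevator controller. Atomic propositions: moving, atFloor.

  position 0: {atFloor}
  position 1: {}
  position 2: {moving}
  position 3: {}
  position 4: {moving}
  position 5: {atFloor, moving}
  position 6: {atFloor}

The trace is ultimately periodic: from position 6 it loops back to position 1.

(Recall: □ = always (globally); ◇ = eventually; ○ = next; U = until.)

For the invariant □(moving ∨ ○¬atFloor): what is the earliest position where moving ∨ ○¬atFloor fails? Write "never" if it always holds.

never

moving ∨ ○¬atFloor holds at every position 0..6, and those are all the positions the trace ever visits, so the invariant □(moving ∨ ○¬atFloor) is never violated.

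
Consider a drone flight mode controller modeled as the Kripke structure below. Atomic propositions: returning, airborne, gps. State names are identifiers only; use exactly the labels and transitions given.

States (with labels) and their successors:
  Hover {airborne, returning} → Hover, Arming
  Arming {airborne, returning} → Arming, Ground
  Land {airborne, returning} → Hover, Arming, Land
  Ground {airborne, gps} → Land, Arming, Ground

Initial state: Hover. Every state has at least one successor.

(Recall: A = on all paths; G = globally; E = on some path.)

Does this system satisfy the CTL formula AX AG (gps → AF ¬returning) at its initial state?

States satisfying AG (gps → AF ¬returning): {Hover, Arming, Land, Ground}.
States satisfying AX AG (gps → AF ¬returning): {Hover, Arming, Land, Ground}.
Hover ∈ Sat(AX AG (gps → AF ¬returning)).

Holds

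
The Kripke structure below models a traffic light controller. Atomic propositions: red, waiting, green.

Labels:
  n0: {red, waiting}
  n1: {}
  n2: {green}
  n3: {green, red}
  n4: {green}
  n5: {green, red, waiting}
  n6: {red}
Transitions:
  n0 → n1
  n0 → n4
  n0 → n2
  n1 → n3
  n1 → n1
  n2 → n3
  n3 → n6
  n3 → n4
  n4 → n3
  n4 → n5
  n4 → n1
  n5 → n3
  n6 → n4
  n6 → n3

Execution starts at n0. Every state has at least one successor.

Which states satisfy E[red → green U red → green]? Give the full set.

States satisfying red → green: {n1, n2, n3, n4, n5}.
States satisfying E[red → green U red → green]: {n1, n2, n3, n4, n5}.

{n1, n2, n3, n4, n5}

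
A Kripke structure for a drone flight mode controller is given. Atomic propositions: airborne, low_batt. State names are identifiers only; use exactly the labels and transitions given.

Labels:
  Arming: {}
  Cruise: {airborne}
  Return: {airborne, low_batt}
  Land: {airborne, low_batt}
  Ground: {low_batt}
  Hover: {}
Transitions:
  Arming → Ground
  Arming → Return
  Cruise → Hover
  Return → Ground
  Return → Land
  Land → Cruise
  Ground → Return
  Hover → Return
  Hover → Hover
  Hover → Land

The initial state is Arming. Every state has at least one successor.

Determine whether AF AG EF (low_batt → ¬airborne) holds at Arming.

Holds

States satisfying AG EF (low_batt → ¬airborne): {Arming, Cruise, Return, Land, Ground, Hover}.
States satisfying AF AG EF (low_batt → ¬airborne): {Arming, Cruise, Return, Land, Ground, Hover}.
Arming ∈ Sat(AF AG EF (low_batt → ¬airborne)).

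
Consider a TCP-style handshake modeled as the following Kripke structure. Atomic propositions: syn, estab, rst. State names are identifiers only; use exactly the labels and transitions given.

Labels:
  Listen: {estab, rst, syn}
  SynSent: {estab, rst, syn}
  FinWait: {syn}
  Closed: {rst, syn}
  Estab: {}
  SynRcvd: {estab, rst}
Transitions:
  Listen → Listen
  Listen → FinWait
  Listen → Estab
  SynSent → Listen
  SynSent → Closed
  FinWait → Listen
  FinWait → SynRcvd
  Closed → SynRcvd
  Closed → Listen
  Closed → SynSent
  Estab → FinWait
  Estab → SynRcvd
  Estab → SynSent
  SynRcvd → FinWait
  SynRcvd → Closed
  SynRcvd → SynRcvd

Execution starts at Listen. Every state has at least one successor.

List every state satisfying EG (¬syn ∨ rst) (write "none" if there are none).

States satisfying ¬syn ∨ rst: {Listen, SynSent, Closed, Estab, SynRcvd}.
States satisfying EG (¬syn ∨ rst): {Listen, SynSent, Closed, Estab, SynRcvd}.

{Listen, SynSent, Closed, Estab, SynRcvd}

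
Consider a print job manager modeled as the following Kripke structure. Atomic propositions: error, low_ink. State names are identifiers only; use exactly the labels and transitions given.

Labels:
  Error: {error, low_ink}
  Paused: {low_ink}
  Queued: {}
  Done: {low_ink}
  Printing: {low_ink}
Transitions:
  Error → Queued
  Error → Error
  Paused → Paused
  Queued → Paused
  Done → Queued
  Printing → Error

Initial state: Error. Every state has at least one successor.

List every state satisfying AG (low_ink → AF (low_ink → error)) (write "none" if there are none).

States satisfying low_ink → AF (low_ink → error): {Error, Queued, Done, Printing}.
States satisfying AG (low_ink → AF (low_ink → error)): ∅.

none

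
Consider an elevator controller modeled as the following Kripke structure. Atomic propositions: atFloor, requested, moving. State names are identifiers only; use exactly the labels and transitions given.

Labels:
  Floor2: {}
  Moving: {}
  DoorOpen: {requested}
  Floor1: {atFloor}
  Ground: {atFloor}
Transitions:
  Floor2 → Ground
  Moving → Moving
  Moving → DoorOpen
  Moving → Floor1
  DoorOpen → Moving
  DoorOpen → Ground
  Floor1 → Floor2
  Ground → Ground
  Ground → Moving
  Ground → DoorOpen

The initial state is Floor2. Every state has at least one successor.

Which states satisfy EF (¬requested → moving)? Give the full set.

{Floor2, Moving, DoorOpen, Floor1, Ground}

States satisfying ¬requested → moving: {DoorOpen}.
States satisfying EF (¬requested → moving): {Floor2, Moving, DoorOpen, Floor1, Ground}.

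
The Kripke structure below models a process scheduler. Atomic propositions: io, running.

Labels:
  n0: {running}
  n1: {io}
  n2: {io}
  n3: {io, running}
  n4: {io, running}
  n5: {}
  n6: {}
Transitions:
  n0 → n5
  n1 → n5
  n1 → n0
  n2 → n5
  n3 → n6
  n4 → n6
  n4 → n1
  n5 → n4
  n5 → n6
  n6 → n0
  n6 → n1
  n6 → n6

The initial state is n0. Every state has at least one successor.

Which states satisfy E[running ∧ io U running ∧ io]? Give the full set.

States satisfying running ∧ io: {n3, n4}.
States satisfying E[running ∧ io U running ∧ io]: {n3, n4}.

{n3, n4}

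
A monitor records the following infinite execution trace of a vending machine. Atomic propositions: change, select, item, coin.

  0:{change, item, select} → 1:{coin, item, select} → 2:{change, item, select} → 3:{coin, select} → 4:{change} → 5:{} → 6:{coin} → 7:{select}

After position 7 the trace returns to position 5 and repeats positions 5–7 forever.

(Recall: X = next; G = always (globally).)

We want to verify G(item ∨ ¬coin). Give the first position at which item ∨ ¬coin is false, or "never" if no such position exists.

Check item ∨ ¬coin at each position in order: 0 ✓, 1 ✓, 2 ✓.
At position 3 the labels are {coin, select}, so item ∨ ¬coin is false there. This is the first violation.

3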